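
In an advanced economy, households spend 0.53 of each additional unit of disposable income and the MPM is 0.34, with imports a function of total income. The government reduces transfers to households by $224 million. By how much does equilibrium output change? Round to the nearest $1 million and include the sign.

−$147 million

The transfer change shifts disposable income by −$224 million, so first-round consumption changes by c·ΔTR = 0.53 × (−$224 million) = −$118.72 million.
Expenditure multiplier = 1/(1 − c + m) = 1/(1 − 0.53 + 0.34) = 1/0.81 ≈ 1.235.
The transfer multiplier is c × k ≈ 0.654, so ΔY = k × (c·ΔTR) = (−$118.72 million) / 0.81 ≈ −$147 million.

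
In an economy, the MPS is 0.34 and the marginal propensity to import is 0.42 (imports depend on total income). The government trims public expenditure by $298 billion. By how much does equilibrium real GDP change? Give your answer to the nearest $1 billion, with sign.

MPC = 1 − MPS = 1 − 0.34 = 0.66.
Spending multiplier = 1/(1 − c + m) = 1/(1 − 0.66 + 0.42) = 1/0.76 ≈ 1.316.
ΔY = k × ΔG = (−$298 billion) / 0.76 ≈ −$392 billion.

−$392 billion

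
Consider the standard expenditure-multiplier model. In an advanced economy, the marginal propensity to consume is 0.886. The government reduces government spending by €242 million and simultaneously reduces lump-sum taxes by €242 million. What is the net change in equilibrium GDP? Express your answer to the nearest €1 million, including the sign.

−€242 million

Expenditure multiplier = 1/(1 − MPC) = 1/(1 − 0.886) = 1/0.114 ≈ 8.772.
ΔG contributes k·ΔG = (−€242 million) / 0.114 ≈ −€2,122.8 million.
ΔT of −€242 million changes first-round spending by −c·ΔT = +€214.412 million, contributing k·(−c·ΔT) = (+€214.412 million) / 0.114 ≈ +€1,880.8 million.
With ΔG = ΔT and no other leakages, the balanced-budget multiplier is 1, so ΔY = ΔG = −€242 million.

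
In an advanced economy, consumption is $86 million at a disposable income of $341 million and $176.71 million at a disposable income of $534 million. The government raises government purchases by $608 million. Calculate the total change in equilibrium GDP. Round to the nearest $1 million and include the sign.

+$1,147 million

MPC = ΔC/ΔYd = (176.71 − 86)/(534 − 341) = 90.71/193 = 0.47.
Expenditure multiplier = 1/(1 − MPC) = 1/(1 − 0.47) = 1/0.53 ≈ 1.887.
ΔY = k × ΔG = (+$608 million) / 0.53 ≈ +$1,147 million.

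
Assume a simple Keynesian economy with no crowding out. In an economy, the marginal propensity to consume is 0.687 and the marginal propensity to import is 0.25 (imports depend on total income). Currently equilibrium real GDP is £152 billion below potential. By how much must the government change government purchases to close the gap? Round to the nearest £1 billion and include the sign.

Spending multiplier = 1/(1 − c + m) = 1/(1 − 0.687 + 0.25) = 1/0.563 ≈ 1.776.
Need ΔY = +£152 billion, so ΔG = ΔY/k = (+£152 billion) × 0.563 ≈ +£86 billion.
The government should increase government purchases by £86 billion.

+£86 billion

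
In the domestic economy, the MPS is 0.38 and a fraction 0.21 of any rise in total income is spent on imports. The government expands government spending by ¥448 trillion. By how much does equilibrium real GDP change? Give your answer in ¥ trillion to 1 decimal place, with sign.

MPC = 1 − MPS = 1 − 0.38 = 0.62.
Expenditure multiplier = 1/(1 − c + m) = 1/(1 − 0.62 + 0.21) = 1/0.59 ≈ 1.695.
ΔY = k × ΔG = (+¥448 trillion) / 0.59 ≈ +¥759.3 trillion.

+¥759.3 trillion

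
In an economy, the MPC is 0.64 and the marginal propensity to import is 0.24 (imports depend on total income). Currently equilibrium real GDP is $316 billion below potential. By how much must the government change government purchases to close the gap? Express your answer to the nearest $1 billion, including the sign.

+$190 billion

Spending multiplier = 1/(1 − c + m) = 1/(1 − 0.64 + 0.24) = 1/0.6 ≈ 1.667.
Need ΔY = +$316 billion, so ΔG = ΔY/k = (+$316 billion) × 0.6 ≈ +$190 billion.
The government should increase government purchases by $190 billion.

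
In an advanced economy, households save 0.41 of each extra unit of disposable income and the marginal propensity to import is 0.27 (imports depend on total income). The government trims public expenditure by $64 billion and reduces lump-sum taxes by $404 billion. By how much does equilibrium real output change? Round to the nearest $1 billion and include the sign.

MPC = 1 − MPS = 1 − 0.41 = 0.59.
Expenditure multiplier = 1/(1 − c + m) = 1/(1 − 0.59 + 0.27) = 1/0.68 ≈ 1.471.
ΔG contributes k·ΔG = (−$64 billion) / 0.68 ≈ −$94.1 billion.
ΔT of −$404 billion changes first-round spending by −c·ΔT = +$238.36 billion, contributing k·(−c·ΔT) = (+$238.36 billion) / 0.68 ≈ +$350.5 billion.
Net ΔY = k(ΔG − c·ΔT) = (+$174.36 billion) / 0.68 ≈ +$256 billion.

+$256 billion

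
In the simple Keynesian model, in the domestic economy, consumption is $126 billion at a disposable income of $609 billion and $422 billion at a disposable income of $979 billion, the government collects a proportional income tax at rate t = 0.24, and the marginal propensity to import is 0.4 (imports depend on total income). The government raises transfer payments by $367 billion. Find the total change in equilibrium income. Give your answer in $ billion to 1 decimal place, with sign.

MPC = ΔC/ΔYd = (422 − 126)/(979 − 609) = 296/370 = 0.8.
The transfer change shifts disposable income by +$367 billion, so first-round consumption changes by c·ΔTR = 0.8 × (+$367 billion) = +$293.6 billion.
Expenditure multiplier = 1/(1 − c(1−t) + m) = 1/(1 − 0.8×0.76 + 0.4) = 1/0.792 ≈ 1.263.
The transfer multiplier is c × k ≈ 1.01, so ΔY = k × (c·ΔTR) = (+$293.6 billion) / 0.792 ≈ +$370.7 billion.

+$370.7 billion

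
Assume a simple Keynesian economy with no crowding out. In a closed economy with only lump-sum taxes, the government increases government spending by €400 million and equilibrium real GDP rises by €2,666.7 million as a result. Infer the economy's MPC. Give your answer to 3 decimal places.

Implied spending multiplier k = ΔY/ΔG = 2,666.7/400 ≈ 6.6668.
Since k = 1/(1 − MPC), MPC = 1 − 1/k = 1 − ΔG/ΔY = 1 − 400/2,666.7 ≈ 0.850.

0.850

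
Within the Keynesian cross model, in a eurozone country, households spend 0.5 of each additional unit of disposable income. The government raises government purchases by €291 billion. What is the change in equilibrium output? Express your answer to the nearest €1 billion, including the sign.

Spending multiplier = 1/(1 − MPC) = 1/(1 − 0.5) = 1/0.5 = 2.
ΔY = k × ΔG = (+€291 billion) / 0.5 = +€582 billion.

+€582 billion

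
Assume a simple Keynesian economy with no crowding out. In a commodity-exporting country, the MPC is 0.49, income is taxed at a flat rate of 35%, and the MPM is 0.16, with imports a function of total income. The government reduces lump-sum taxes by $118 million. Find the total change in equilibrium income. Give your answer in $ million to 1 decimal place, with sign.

+$68.7 million

A lump-sum tax change of −$118 million shifts disposable income by +$118 million; first-round consumption changes by −c × ΔT = −0.49 × (−$118 million) = +$57.82 million.
Expenditure multiplier = 1/(1 − c(1−t) + m) = 1/(1 − 0.49×0.65 + 0.16) = 1/0.8415 ≈ 1.188.
The tax multiplier is −c × k ≈ −0.582, so ΔY = k × (−c·ΔT) = (+$57.82 million) / 0.8415 ≈ +$68.7 million.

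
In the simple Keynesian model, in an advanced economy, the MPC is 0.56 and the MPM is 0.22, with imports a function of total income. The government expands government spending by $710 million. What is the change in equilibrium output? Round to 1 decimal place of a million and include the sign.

Expenditure multiplier = 1/(1 − c + m) = 1/(1 − 0.56 + 0.22) = 1/0.66 ≈ 1.515.
ΔY = k × ΔG = (+$710 million) / 0.66 ≈ +$1,075.8 million.

+$1,075.8 million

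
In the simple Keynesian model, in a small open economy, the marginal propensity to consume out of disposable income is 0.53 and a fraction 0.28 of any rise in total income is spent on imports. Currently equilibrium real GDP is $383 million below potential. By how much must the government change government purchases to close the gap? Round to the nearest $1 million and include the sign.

Spending multiplier = 1/(1 − c + m) = 1/(1 − 0.53 + 0.28) = 1/0.75 ≈ 1.333.
Need ΔY = +$383 million, so ΔG = ΔY/k = (+$383 million) × 0.75 ≈ +$287 million.
The government should increase government purchases by $287 million.

+$287 million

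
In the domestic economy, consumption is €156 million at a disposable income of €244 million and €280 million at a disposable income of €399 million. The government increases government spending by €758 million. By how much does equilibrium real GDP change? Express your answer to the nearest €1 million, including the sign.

MPC = ΔC/ΔYd = (280 − 156)/(399 − 244) = 124/155 = 0.8.
Expenditure multiplier = 1/(1 − MPC) = 1/(1 − 0.8) = 1/0.2 = 5.
ΔY = k × ΔG = (+€758 million) / 0.2 = +€3,790 million.

+€3,790 million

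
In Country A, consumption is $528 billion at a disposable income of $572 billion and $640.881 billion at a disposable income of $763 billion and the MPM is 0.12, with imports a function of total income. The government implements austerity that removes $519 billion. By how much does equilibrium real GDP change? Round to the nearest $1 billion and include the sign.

−$981 billion

MPC = ΔC/ΔYd = (640.881 − 528)/(763 − 572) = 112.881/191 = 0.591.
Government-spending multiplier = 1/(1 − c + m) = 1/(1 − 0.591 + 0.12) = 1/0.529 ≈ 1.89.
ΔY = k × ΔG = (−$519 billion) / 0.529 ≈ −$981 billion.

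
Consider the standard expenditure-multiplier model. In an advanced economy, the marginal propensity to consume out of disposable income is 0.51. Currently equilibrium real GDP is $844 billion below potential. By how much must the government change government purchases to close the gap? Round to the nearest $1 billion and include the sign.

+$414 billion

Spending multiplier = 1/(1 − MPC) = 1/(1 − 0.51) = 1/0.49 ≈ 2.041.
Need ΔY = +$844 billion, so ΔG = ΔY/k = (+$844 billion) × 0.49 ≈ +$414 billion.
The government should increase government purchases by $414 billion.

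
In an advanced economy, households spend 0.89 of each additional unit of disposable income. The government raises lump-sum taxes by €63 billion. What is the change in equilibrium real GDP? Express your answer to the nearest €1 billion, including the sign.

−€510 billion

A lump-sum tax change of +€63 billion shifts disposable income by −€63 billion; first-round consumption changes by −c × ΔT = −0.89 × (+€63 billion) = −€56.07 billion.
Expenditure multiplier = 1/(1 − MPC) = 1/(1 − 0.89) = 1/0.11 ≈ 9.091.
The tax multiplier is −c × k ≈ −8.091, so ΔY = k × (−c·ΔT) = (−€56.07 billion) / 0.11 ≈ −€510 billion.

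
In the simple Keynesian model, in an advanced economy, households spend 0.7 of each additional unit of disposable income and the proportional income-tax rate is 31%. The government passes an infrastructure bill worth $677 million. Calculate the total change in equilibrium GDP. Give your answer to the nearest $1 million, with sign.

+$1,309 million

Expenditure multiplier = 1/(1 − c(1−t)) = 1/(1 − 0.7×0.69) = 1/0.517 ≈ 1.934.
ΔY = k × ΔG = (+$677 million) / 0.517 ≈ +$1,309 million.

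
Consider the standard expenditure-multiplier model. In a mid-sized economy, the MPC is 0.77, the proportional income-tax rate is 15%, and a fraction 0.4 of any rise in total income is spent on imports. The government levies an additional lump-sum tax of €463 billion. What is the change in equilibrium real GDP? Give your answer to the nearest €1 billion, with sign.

A lump-sum tax change of +€463 billion shifts disposable income by −€463 billion; first-round consumption changes by −c × ΔT = −0.77 × (+€463 billion) = −€356.51 billion.
Expenditure multiplier = 1/(1 − c(1−t) + m) = 1/(1 − 0.77×0.85 + 0.4) = 1/0.7455 ≈ 1.341.
The tax multiplier is −c × k ≈ −1.033, so ΔY = k × (−c·ΔT) = (−€356.51 billion) / 0.7455 ≈ −€478 billion.

−€478 billion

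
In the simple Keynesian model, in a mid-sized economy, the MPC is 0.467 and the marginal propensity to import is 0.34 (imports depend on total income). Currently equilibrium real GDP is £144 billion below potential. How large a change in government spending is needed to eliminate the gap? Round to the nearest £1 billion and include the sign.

Spending multiplier = 1/(1 − c + m) = 1/(1 − 0.467 + 0.34) = 1/0.873 ≈ 1.145.
Need ΔY = +£144 billion, so ΔG = ΔY/k = (+£144 billion) × 0.873 ≈ +£126 billion.
The government should increase government spending by £126 billion.

+£126 billion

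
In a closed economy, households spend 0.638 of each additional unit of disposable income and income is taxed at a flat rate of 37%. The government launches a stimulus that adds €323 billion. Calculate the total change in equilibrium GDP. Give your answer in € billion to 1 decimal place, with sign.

Spending multiplier = 1/(1 − c(1−t)) = 1/(1 − 0.638×0.63) = 1/0.59806 ≈ 1.672.
ΔY = k × ΔG = (+€323 billion) / 0.59806 ≈ +€540.1 billion.

+€540.1 billion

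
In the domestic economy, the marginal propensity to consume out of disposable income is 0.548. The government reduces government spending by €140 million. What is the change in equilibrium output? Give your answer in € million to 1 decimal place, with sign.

Expenditure multiplier = 1/(1 − MPC) = 1/(1 − 0.548) = 1/0.452 ≈ 2.212.
ΔY = k × ΔG = (−€140 million) / 0.452 ≈ −€309.7 million.

−€309.7 million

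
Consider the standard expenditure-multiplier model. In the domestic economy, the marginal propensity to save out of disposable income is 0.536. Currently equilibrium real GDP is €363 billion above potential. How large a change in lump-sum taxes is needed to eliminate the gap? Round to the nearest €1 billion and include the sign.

+€419 billion

MPC = 1 − MPS = 1 − 0.536 = 0.464.
Spending multiplier = 1/(1 − MPC) = 1/(1 − 0.464) = 1/0.536 ≈ 1.866.
Tax multiplier = −c·k = −0.464/0.536 ≈ −0.866. Need ΔY = −€363 billion, so ΔT = ΔY/(−c·k) = −(−€363 billion) × 0.536 / 0.464 ≈ +€419 billion.
The government should raise lump-sum taxes by €419 billion.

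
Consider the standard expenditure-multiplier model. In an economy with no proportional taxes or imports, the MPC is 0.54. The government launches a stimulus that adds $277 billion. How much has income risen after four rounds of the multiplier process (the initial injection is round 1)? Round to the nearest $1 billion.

$551 billion

Round 1 adds ΔG = $277 billion; each later round is MPC = 0.54 times the previous.
After 4 rounds: 277 + 149.58 + 80.7732 + 43.617528 = ΔG·(1 − c^4)/(1 − c) = 277 × (1 − 0.08503056)/0.46 ≈ $551 billion.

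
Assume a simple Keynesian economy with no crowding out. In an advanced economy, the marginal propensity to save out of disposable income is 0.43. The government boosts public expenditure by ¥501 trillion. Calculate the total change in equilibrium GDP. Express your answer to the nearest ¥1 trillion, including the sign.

+¥1,165 trillion

MPC = 1 − MPS = 1 − 0.43 = 0.57.
Spending multiplier = 1/(1 − MPC) = 1/(1 − 0.57) = 1/0.43 ≈ 2.326.
ΔY = k × ΔG = (+¥501 trillion) / 0.43 ≈ +¥1,165 trillion.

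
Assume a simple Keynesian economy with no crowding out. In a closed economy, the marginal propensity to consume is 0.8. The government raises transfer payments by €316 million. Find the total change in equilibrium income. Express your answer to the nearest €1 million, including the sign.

The transfer change shifts disposable income by +€316 million, so first-round consumption changes by c·ΔTR = 0.8 × (+€316 million) = +€252.8 million.
Expenditure multiplier = 1/(1 − MPC) = 1/(1 − 0.8) = 1/0.2 = 5.
The transfer multiplier is c × k = 4, so ΔY = k × (c·ΔTR) = (+€252.8 million) / 0.2 = +€1,264 million.

+€1,264 million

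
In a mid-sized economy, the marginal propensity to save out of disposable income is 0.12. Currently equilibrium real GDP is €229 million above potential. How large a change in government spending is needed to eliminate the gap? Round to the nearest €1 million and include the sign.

−€27 million

MPC = 1 − MPS = 1 − 0.12 = 0.88.
Spending multiplier = 1/(1 − MPC) = 1/(1 − 0.88) = 1/0.12 ≈ 8.333.
Need ΔY = −€229 million, so ΔG = ΔY/k = (−€229 million) × 0.12 ≈ −€27 million.
The government should cut government spending by €27 million.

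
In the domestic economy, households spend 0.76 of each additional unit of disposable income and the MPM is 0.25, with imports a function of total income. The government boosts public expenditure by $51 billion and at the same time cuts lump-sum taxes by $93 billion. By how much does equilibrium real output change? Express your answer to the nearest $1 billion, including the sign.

+$248 billion

Expenditure multiplier = 1/(1 − c + m) = 1/(1 − 0.76 + 0.25) = 1/0.49 ≈ 2.041.
ΔG contributes k·ΔG = (+$51 billion) / 0.49 ≈ +$104.1 billion.
ΔT of −$93 billion changes first-round spending by −c·ΔT = +$70.68 billion, contributing k·(−c·ΔT) = (+$70.68 billion) / 0.49 ≈ +$144.2 billion.
Net ΔY = k(ΔG − c·ΔT) = (+$121.68 billion) / 0.49 ≈ +$248 billion.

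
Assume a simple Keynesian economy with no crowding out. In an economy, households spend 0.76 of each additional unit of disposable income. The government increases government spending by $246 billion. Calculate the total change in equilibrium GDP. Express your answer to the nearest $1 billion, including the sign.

Government-spending multiplier = 1/(1 − MPC) = 1/(1 − 0.76) = 1/0.24 ≈ 4.167.
ΔY = k × ΔG = (+$246 billion) / 0.24 = +$1,025 billion.

+$1,025 billion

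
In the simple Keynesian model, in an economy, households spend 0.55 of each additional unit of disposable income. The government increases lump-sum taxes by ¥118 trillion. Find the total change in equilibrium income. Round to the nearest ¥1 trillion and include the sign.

−¥144 trillion

A lump-sum tax change of +¥118 trillion shifts disposable income by −¥118 trillion; first-round consumption changes by −c × ΔT = −0.55 × (+¥118 trillion) = −¥64.9 trillion.
Expenditure multiplier = 1/(1 − MPC) = 1/(1 − 0.55) = 1/0.45 ≈ 2.222.
The tax multiplier is −c × k ≈ −1.222, so ΔY = k × (−c·ΔT) = (−¥64.9 trillion) / 0.45 ≈ −¥144 trillion.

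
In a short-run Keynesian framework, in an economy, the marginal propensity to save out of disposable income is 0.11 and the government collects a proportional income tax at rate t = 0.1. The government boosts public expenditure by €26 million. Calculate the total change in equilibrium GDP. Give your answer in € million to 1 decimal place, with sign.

+€130.7 million

MPC = 1 − MPS = 1 − 0.11 = 0.89.
Spending multiplier = 1/(1 − c(1−t)) = 1/(1 − 0.89×0.9) = 1/0.199 ≈ 5.025.
ΔY = k × ΔG = (+€26 million) / 0.199 ≈ +€130.7 million.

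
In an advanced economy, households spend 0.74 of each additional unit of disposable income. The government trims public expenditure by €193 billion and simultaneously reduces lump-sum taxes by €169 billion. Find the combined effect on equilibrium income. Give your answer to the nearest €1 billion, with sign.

−€261 billion

Expenditure multiplier = 1/(1 − MPC) = 1/(1 − 0.74) = 1/0.26 ≈ 3.846.
ΔG contributes k·ΔG = (−€193 billion) / 0.26 ≈ −€742.3 billion.
ΔT of −€169 billion changes first-round spending by −c·ΔT = +€125.06 billion, contributing k·(−c·ΔT) = (+€125.06 billion) / 0.26 = +€481 billion.
Net ΔY = k(ΔG − c·ΔT) = (−€67.94 billion) / 0.26 ≈ −€261 billion.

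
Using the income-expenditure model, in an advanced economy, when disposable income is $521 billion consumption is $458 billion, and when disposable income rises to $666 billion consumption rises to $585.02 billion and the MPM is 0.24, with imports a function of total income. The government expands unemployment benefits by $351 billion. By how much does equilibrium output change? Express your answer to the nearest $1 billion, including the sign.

+$845 billion

MPC = ΔC/ΔYd = (585.02 − 458)/(666 − 521) = 127.02/145 = 0.876.
The transfer change shifts disposable income by +$351 billion, so first-round consumption changes by c·ΔTR = 0.876 × (+$351 billion) = +$307.476 billion.
Expenditure multiplier = 1/(1 − c + m) = 1/(1 − 0.876 + 0.24) = 1/0.364 ≈ 2.747.
The transfer multiplier is c × k ≈ 2.407, so ΔY = k × (c·ΔTR) = (+$307.476 billion) / 0.364 ≈ +$845 billion.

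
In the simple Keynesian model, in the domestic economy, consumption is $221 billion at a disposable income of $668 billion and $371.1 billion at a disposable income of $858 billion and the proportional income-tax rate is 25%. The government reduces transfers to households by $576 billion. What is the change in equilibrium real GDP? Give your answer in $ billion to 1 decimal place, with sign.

−$1,116.7 billion

MPC = ΔC/ΔYd = (371.1 − 221)/(858 − 668) = 150.1/190 = 0.79.
The transfer change shifts disposable income by −$576 billion, so first-round consumption changes by c·ΔTR = 0.79 × (−$576 billion) = −$455.04 billion.
Expenditure multiplier = 1/(1 − c(1−t)) = 1/(1 − 0.79×0.75) = 1/0.4075 ≈ 2.454.
The transfer multiplier is c × k ≈ 1.939, so ΔY = k × (c·ΔTR) = (−$455.04 billion) / 0.4075 ≈ −$1,116.7 billion.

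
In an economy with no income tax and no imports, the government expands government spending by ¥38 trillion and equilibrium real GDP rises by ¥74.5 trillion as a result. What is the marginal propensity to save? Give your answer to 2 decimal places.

Implied spending multiplier k = ΔY/ΔG = 74.5/38 ≈ 1.9605.
Since k = 1/(1 − MPC), MPC = 1 − 1/k = 1 − ΔG/ΔY = 1 − 38/74.5 ≈ 0.49.
MPS = 1 − MPC = 0.51.

0.51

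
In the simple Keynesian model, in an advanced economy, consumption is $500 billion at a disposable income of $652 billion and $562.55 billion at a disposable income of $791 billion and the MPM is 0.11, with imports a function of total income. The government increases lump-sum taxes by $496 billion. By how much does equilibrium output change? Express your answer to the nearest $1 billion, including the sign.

−$338 billion

MPC = ΔC/ΔYd = (562.55 − 500)/(791 − 652) = 62.55/139 = 0.45.
A lump-sum tax change of +$496 billion shifts disposable income by −$496 billion; first-round consumption changes by −c × ΔT = −0.45 × (+$496 billion) = −$223.2 billion.
Expenditure multiplier = 1/(1 − c + m) = 1/(1 − 0.45 + 0.11) = 1/0.66 ≈ 1.515.
The tax multiplier is −c × k ≈ −0.682, so ΔY = k × (−c·ΔT) = (−$223.2 billion) / 0.66 ≈ −$338 billion.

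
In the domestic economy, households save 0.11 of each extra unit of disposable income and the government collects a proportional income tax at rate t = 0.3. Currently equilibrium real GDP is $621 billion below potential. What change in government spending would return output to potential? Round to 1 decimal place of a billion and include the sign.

MPC = 1 − MPS = 1 − 0.11 = 0.89.
Spending multiplier = 1/(1 − c(1−t)) = 1/(1 − 0.89×0.7) = 1/0.377 ≈ 2.653.
Need ΔY = +$621 billion, so ΔG = ΔY/k = (+$621 billion) × 0.377 ≈ +$234.1 billion.
The government should increase government spending by $234.1 billion.

+$234.1 billion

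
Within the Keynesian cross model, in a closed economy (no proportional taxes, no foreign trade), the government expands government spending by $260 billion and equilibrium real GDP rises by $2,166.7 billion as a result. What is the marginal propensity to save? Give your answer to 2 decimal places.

Implied spending multiplier k = ΔY/ΔG = 2,166.7/260 ≈ 8.3335.
Since k = 1/(1 − MPC), MPC = 1 − 1/k = 1 − ΔG/ΔY = 1 − 260/2,166.7 ≈ 0.88.
MPS = 1 − MPC = 0.12.

0.12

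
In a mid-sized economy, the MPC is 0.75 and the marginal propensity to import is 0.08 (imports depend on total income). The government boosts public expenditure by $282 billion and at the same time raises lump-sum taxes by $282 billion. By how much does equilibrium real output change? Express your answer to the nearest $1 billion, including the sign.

Expenditure multiplier = 1/(1 − c + m) = 1/(1 − 0.75 + 0.08) = 1/0.33 ≈ 3.03.
ΔG contributes k·ΔG = (+$282 billion) / 0.33 ≈ +$854.5 billion.
ΔT of +$282 billion changes first-round spending by −c·ΔT = −$211.5 billion, contributing k·(−c·ΔT) = (−$211.5 billion) / 0.33 ≈ −$640.9 billion.
Net ΔY = k(ΔG − c·ΔT) = (+$70.5 billion) / 0.33 ≈ +$214 billion.

+$214 billion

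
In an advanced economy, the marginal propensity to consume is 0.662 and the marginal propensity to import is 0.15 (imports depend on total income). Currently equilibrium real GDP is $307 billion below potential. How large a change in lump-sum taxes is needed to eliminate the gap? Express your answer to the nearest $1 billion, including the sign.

Spending multiplier = 1/(1 − c + m) = 1/(1 − 0.662 + 0.15) = 1/0.488 ≈ 2.049.
Tax multiplier = −c·k = −0.662/0.488 ≈ −1.357. Need ΔY = +$307 billion, so ΔT = ΔY/(−c·k) = −(+$307 billion) × 0.488 / 0.662 ≈ −$226 billion.
The government should cut lump-sum taxes by $226 billion.

−$226 billion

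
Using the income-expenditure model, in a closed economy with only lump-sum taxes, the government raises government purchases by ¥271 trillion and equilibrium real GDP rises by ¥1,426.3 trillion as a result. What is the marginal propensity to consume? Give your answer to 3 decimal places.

0.810

Implied spending multiplier k = ΔY/ΔG = 1,426.3/271 ≈ 5.2631.
Since k = 1/(1 − MPC), MPC = 1 − 1/k = 1 − ΔG/ΔY = 1 − 271/1,426.3 ≈ 0.810.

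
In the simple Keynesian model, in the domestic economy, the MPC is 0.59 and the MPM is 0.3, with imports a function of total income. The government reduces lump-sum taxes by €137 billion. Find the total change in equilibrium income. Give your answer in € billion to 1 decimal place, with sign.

+€113.8 billion

A lump-sum tax change of −€137 billion shifts disposable income by +€137 billion; first-round consumption changes by −c × ΔT = −0.59 × (−€137 billion) = +€80.83 billion.
Expenditure multiplier = 1/(1 − c + m) = 1/(1 − 0.59 + 0.3) = 1/0.71 ≈ 1.408.
The tax multiplier is −c × k ≈ −0.831, so ΔY = k × (−c·ΔT) = (+€80.83 billion) / 0.71 ≈ +€113.8 billion.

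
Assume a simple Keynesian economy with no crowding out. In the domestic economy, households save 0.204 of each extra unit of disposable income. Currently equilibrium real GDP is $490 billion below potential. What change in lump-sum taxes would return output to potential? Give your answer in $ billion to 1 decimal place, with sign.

MPC = 1 − MPS = 1 − 0.204 = 0.796.
Spending multiplier = 1/(1 − MPC) = 1/(1 − 0.796) = 1/0.204 ≈ 4.902.
Tax multiplier = −c·k = −0.796/0.204 ≈ −3.902. Need ΔY = +$490 billion, so ΔT = ΔY/(−c·k) = −(+$490 billion) × 0.204 / 0.796 ≈ −$125.6 billion.
The government should cut lump-sum taxes by $125.6 billion.

−$125.6 billion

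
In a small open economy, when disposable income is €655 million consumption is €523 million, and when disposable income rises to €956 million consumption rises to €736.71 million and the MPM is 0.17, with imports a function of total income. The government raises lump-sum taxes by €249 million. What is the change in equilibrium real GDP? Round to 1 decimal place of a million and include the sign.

−€384.3 million

MPC = ΔC/ΔYd = (736.71 − 523)/(956 − 655) = 213.71/301 = 0.71.
A lump-sum tax change of +€249 million shifts disposable income by −€249 million; first-round consumption changes by −c × ΔT = −0.71 × (+€249 million) = −€176.79 million.
Expenditure multiplier = 1/(1 − c + m) = 1/(1 − 0.71 + 0.17) = 1/0.46 ≈ 2.174.
The tax multiplier is −c × k ≈ −1.543, so ΔY = k × (−c·ΔT) = (−€176.79 million) / 0.46 ≈ −€384.3 million.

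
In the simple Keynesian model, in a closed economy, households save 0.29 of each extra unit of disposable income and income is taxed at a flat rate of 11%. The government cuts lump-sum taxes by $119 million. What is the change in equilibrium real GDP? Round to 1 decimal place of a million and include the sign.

+$229.5 million

MPC = 1 − MPS = 1 − 0.29 = 0.71.
A lump-sum tax change of −$119 million shifts disposable income by +$119 million; first-round consumption changes by −c × ΔT = −0.71 × (−$119 million) = +$84.49 million.
Expenditure multiplier = 1/(1 − c(1−t)) = 1/(1 − 0.71×0.89) = 1/0.3681 ≈ 2.717.
The tax multiplier is −c × k ≈ −1.929, so ΔY = k × (−c·ΔT) = (+$84.49 million) / 0.3681 ≈ +$229.5 million.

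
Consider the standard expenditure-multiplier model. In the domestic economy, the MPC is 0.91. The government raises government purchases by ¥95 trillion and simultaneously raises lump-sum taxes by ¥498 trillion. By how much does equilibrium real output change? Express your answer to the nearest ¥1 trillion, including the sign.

Expenditure multiplier = 1/(1 − MPC) = 1/(1 − 0.91) = 1/0.09 ≈ 11.111.
ΔG contributes k·ΔG = (+¥95 trillion) / 0.09 ≈ +¥1,055.6 trillion.
ΔT of +¥498 trillion changes first-round spending by −c·ΔT = −¥453.18 trillion, contributing k·(−c·ΔT) = (−¥453.18 trillion) / 0.09 ≈ −¥5,035.3 trillion.
Net ΔY = k(ΔG − c·ΔT) = (−¥358.18 trillion) / 0.09 ≈ −¥3,980 trillion.

−¥3,980 trillion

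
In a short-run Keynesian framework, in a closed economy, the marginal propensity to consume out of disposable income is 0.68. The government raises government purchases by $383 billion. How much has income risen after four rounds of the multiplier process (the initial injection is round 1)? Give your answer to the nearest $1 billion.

$941 billion

Round 1 adds ΔG = $383 billion; each later round is MPC = 0.68 times the previous.
After 4 rounds: 383 + 260.44 + 177.0992 + 120.427456 = ΔG·(1 − c^4)/(1 − c) = 383 × (1 − 0.21381376)/0.32 ≈ $941 billion.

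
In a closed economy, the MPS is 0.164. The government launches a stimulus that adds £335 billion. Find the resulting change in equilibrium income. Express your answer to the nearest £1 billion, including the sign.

+£2,043 billion

MPC = 1 − MPS = 1 − 0.164 = 0.836.
Government-spending multiplier = 1/(1 − MPC) = 1/(1 − 0.836) = 1/0.164 ≈ 6.098.
ΔY = k × ΔG = (+£335 billion) / 0.164 ≈ +£2,043 billion.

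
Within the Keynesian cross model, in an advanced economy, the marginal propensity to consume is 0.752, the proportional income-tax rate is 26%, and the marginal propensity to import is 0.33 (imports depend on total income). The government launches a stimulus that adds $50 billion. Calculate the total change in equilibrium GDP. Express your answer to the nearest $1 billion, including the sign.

+$65 billion

Government-spending multiplier = 1/(1 − c(1−t) + m) = 1/(1 − 0.752×0.74 + 0.33) = 1/0.77352 ≈ 1.293.
ΔY = k × ΔG = (+$50 billion) / 0.77352 ≈ +$65 billion.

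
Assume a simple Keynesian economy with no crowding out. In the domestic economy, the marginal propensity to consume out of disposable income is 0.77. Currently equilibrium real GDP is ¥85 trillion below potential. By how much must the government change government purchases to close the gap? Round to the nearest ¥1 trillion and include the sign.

Spending multiplier = 1/(1 − MPC) = 1/(1 − 0.77) = 1/0.23 ≈ 4.348.
Need ΔY = +¥85 trillion, so ΔG = ΔY/k = (+¥85 trillion) × 0.23 ≈ +¥20 trillion.
The government should increase government purchases by ¥20 trillion.

+¥20 trillion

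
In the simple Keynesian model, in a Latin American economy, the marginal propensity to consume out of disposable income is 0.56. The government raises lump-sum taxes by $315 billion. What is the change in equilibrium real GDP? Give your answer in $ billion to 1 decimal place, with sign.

A lump-sum tax change of +$315 billion shifts disposable income by −$315 billion; first-round consumption changes by −c × ΔT = −0.56 × (+$315 billion) = −$176.4 billion.
Expenditure multiplier = 1/(1 − MPC) = 1/(1 − 0.56) = 1/0.44 ≈ 2.273.
The tax multiplier is −c × k ≈ −1.273, so ΔY = k × (−c·ΔT) = (−$176.4 billion) / 0.44 ≈ −$400.9 billion.

−$400.9 billion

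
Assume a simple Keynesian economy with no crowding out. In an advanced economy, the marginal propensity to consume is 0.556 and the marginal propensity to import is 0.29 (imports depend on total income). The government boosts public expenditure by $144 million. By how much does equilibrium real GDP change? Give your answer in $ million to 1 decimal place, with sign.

Government-spending multiplier = 1/(1 − c + m) = 1/(1 − 0.556 + 0.29) = 1/0.734 ≈ 1.362.
ΔY = k × ΔG = (+$144 million) / 0.734 ≈ +$196.2 million.

+$196.2 million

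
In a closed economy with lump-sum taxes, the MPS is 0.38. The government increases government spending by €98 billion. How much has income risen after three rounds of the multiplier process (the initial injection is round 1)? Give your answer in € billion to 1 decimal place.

€196.4 billion

MPC = 1 − MPS = 1 − 0.38 = 0.62.
Round 1 adds ΔG = €98 billion; each later round is MPC = 0.62 times the previous.
After 3 rounds: 98 + 60.76 + 37.6712 = ΔG·(1 − c^3)/(1 − c) = 98 × (1 − 0.238328)/0.38 ≈ €196.4 billion.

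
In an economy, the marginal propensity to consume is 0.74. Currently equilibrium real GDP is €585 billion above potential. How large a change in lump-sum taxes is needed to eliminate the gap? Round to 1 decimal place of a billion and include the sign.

+€205.5 billion

Spending multiplier = 1/(1 − MPC) = 1/(1 − 0.74) = 1/0.26 ≈ 3.846.
Tax multiplier = −c·k = −0.74/0.26 ≈ −2.846. Need ΔY = −€585 billion, so ΔT = ΔY/(−c·k) = −(−€585 billion) × 0.26 / 0.74 ≈ +€205.5 billion.
The government should raise lump-sum taxes by €205.5 billion.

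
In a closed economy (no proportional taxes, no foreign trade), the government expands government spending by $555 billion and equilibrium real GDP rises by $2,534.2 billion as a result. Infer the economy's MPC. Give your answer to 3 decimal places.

Implied spending multiplier k = ΔY/ΔG = 2,534.2/555 ≈ 4.5661.
Since k = 1/(1 − MPC), MPC = 1 − 1/k = 1 − ΔG/ΔY = 1 − 555/2,534.2 ≈ 0.781.

0.781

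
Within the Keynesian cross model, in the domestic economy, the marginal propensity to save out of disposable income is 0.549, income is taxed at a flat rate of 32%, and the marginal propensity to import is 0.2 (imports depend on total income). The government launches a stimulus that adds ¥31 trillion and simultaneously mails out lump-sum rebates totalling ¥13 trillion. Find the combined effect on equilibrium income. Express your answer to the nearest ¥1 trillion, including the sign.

MPC = 1 − MPS = 1 − 0.549 = 0.451.
Expenditure multiplier = 1/(1 − c(1−t) + m) = 1/(1 − 0.451×0.68 + 0.2) = 1/0.89332 ≈ 1.119.
ΔG contributes k·ΔG = (+¥31 trillion) / 0.89332 ≈ +¥34.7 trillion.
ΔT of −¥13 trillion changes first-round spending by −c·ΔT = +¥5.863 trillion, contributing k·(−c·ΔT) = (+¥5.863 trillion) / 0.89332 ≈ +¥6.6 trillion.
Net ΔY = k(ΔG − c·ΔT) = (+¥36.863 trillion) / 0.89332 ≈ +¥41 trillion.

+¥41 trillion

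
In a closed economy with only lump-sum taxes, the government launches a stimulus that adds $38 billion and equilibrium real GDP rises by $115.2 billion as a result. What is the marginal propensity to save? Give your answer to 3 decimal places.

Implied spending multiplier k = ΔY/ΔG = 115.2/38 ≈ 3.0316.
Since k = 1/(1 − MPC), MPC = 1 − 1/k = 1 − ΔG/ΔY = 1 − 38/115.2 ≈ 0.670.
MPS = 1 − MPC = 0.330.

0.330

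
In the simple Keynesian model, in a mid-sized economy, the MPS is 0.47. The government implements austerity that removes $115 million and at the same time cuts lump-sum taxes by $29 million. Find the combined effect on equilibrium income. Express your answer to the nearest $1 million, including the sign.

−$212 million

MPC = 1 − MPS = 1 − 0.47 = 0.53.
Expenditure multiplier = 1/(1 − MPC) = 1/(1 − 0.53) = 1/0.47 ≈ 2.128.
ΔG contributes k·ΔG = (−$115 million) / 0.47 ≈ −$244.7 million.
ΔT of −$29 million changes first-round spending by −c·ΔT = +$15.37 million, contributing k·(−c·ΔT) = (+$15.37 million) / 0.47 ≈ +$32.7 million.
Net ΔY = k(ΔG − c·ΔT) = (−$99.63 million) / 0.47 ≈ −$212 million.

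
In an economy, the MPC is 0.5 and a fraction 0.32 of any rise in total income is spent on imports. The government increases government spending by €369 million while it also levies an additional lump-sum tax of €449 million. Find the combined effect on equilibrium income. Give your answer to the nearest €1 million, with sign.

+€176 million

Expenditure multiplier = 1/(1 − c + m) = 1/(1 − 0.5 + 0.32) = 1/0.82 ≈ 1.22.
ΔG contributes k·ΔG = (+€369 million) / 0.82 = +€450 million.
ΔT of +€449 million changes first-round spending by −c·ΔT = −€224.5 million, contributing k·(−c·ΔT) = (−€224.5 million) / 0.82 ≈ −€273.8 million.
Net ΔY = k(ΔG − c·ΔT) = (+€144.5 million) / 0.82 ≈ +€176 million.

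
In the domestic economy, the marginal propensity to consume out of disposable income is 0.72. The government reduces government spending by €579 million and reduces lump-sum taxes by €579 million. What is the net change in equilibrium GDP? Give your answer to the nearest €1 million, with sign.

−€579 million

Expenditure multiplier = 1/(1 − MPC) = 1/(1 − 0.72) = 1/0.28 ≈ 3.571.
ΔG contributes k·ΔG = (−€579 million) / 0.28 ≈ −€2,067.9 million.
ΔT of −€579 million changes first-round spending by −c·ΔT = +€416.88 million, contributing k·(−c·ΔT) = (+€416.88 million) / 0.28 ≈ +€1,488.9 million.
With ΔG = ΔT and no other leakages, the balanced-budget multiplier is 1, so ΔY = ΔG = −€579 million.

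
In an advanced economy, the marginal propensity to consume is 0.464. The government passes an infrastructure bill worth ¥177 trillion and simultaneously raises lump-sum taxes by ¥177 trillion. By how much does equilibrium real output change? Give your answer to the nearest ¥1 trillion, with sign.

Expenditure multiplier = 1/(1 − MPC) = 1/(1 − 0.464) = 1/0.536 ≈ 1.866.
ΔG contributes k·ΔG = (+¥177 trillion) / 0.536 ≈ +¥330.2 trillion.
ΔT of +¥177 trillion changes first-round spending by −c·ΔT = −¥82.128 trillion, contributing k·(−c·ΔT) = (−¥82.128 trillion) / 0.536 ≈ −¥153.2 trillion.
With ΔG = ΔT and no other leakages, the balanced-budget multiplier is 1, so ΔY = ΔG = +¥177 trillion.

+¥177 trillion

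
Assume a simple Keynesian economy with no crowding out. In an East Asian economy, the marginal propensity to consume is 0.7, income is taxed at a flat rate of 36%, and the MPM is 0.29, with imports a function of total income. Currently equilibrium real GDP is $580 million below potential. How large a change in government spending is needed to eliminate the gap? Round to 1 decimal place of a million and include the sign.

+$488.4 million

Spending multiplier = 1/(1 − c(1−t) + m) = 1/(1 − 0.7×0.64 + 0.29) = 1/0.842 ≈ 1.188.
Need ΔY = +$580 million, so ΔG = ΔY/k = (+$580 million) × 0.842 ≈ +$488.4 million.
The government should increase government spending by $488.4 million.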